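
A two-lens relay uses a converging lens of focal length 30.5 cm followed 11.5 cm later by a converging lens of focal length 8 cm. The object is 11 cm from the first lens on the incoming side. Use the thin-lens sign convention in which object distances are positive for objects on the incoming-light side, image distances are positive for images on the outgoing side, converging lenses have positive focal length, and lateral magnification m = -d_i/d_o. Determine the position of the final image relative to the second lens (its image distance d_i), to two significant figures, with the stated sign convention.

11 cm

Applying the thin-lens equation to the first lens, 1/30.5 = 1/11 + 1/d_i1, which gives d_i1 = -17.205 cm.
With d_i1 < 0 the first image is virtual and lies on the object side; the object distance for lens 2 is d_o2 = 11.5 - (-17.205) = 28.705 cm.
Applying the thin-lens equation again with f_2 = 8 cm and d_o2 = 28.705 cm gives d_i2 = 11.091 cm.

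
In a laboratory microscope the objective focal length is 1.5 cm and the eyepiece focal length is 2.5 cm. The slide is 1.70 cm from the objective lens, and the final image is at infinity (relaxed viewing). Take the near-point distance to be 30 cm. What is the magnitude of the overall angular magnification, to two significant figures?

Objective: 1/d_i = 1/f_obj - 1/d_o = 1/1.5 - 1/1.70 = 0.07843 cm^-1, so d_i = 12.750 cm.
m_obj = -d_i/d_o = -12.750/1.70 = -7.500.
Eyepiece angular magnification (image at infinity): M_eye = D/f_e = 30/2.5 = 12.000.
Overall M = m_obj x M_eye = (-7.500)(12.000) = -90.00.
|M| = 90.00.

90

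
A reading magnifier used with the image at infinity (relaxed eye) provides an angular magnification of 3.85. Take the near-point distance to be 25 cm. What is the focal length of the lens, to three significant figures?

For the image at infinity, M = D/f.
f = D/M = 25/3.85 = 6.494 cm.

6.49 cm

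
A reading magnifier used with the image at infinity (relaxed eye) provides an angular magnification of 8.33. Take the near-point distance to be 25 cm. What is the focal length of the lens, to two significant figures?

For the image at infinity, M = D/f.
f = D/M = 25/8.33 = 3.001 cm.

3.0 cm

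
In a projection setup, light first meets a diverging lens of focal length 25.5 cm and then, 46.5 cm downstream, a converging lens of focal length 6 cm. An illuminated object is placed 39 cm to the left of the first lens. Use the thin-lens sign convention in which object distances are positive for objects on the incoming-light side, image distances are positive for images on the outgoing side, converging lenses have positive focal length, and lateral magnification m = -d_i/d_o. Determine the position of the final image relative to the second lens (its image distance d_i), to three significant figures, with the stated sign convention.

Applying the thin-lens equation to the first lens, 1/(-25.5) = 1/39 + 1/d_i1, which gives d_i1 = -15.419 cm.
With d_i1 < 0 the first image is virtual and lies on the object side; the object distance for lens 2 is d_o2 = 46.5 - (-15.419) = 61.919 cm.
Applying the thin-lens equation again with f_2 = 6 cm and d_o2 = 61.919 cm gives d_i2 = 6.644 cm.

6.64 cm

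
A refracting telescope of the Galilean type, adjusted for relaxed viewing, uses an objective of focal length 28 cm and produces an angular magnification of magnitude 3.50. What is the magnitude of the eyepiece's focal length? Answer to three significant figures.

|M| = f_obj/|f_eye|, so |f_eye| = f_obj/|M| = 28/3.5 = 8.000 cm.
(The eyepiece is diverging, so its signed focal length is -8.000 cm.)

8.00 cm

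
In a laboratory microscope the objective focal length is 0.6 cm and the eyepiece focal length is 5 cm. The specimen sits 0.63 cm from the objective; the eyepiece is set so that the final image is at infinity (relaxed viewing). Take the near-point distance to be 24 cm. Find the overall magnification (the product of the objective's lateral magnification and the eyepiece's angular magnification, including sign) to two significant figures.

-96

Objective: 1/d_i = 1/f_obj - 1/d_o = 1/0.6 - 1/0.63 = 0.07937 cm^-1, so d_i = 12.600 cm.
m_obj = -d_i/d_o = -12.600/0.63 = -20.000.
Eyepiece angular magnification (image at infinity): M_eye = D/f_e = 24/5 = 4.800.
Overall M = m_obj x M_eye = (-20.000)(4.800) = -96.00.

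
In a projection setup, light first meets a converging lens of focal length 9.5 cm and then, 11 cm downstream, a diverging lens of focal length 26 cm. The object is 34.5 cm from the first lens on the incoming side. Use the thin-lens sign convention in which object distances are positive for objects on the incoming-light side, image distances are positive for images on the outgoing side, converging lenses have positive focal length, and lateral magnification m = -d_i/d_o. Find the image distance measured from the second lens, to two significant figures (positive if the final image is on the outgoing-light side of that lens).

First lens: d_i1 = 1/(1/9.5 - 1/34.5) = 13.110 cm.
Since 13.110 cm > 11 cm, the first image lies past the second lens and serves as a virtual object: d_o2 = L - d_i1 = -2.110 cm.
Second lens: d_i2 = 1/(1/(-26) - 1/(-2.110)) = 2.296 cm.

2.3 cm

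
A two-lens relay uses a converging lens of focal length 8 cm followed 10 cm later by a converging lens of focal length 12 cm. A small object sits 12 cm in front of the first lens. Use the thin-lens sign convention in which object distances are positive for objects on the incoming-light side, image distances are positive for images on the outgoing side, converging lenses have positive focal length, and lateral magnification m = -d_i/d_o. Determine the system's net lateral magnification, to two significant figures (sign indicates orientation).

Lens 1: 1/d_i1 = 1/f_1 - 1/d_o1 = 1/8 - 1/12 = 0.04167 cm^-1, so d_i1 = 24.000 cm.
m_1 = -(24.000)/12 = -2.0000.
Since 24.000 cm > 10 cm, the first image lies past the second lens and serves as a virtual object: d_o2 = L - d_i1 = -14.000 cm.
Lens 2: 1/d_i2 = 1/f_2 - 1/d_o2 = 1/12 - 1/(-14.000) = 0.15476 cm^-1, so d_i2 = 6.462 cm.
m_2 = -(6.462)/(-14.000) = 0.4615.
The system's lateral magnification is m_1 m_2 = (-2.0000)(0.4615) = -0.9231.

-0.92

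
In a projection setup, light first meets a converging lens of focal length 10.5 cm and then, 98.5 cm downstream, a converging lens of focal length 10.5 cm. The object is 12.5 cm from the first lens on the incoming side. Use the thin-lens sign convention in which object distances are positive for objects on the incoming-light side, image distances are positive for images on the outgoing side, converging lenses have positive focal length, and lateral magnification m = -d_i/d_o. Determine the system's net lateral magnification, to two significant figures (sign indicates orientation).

2.5

First lens: d_i1 = 1/(1/10.5 - 1/12.5) = 65.625 cm.
m_1 = -(65.625)/12.5 = -5.2500.
Object distance for lens 2: d_o2 = 98.5 - 65.625 = 32.875 cm.
Second lens: d_i2 = 1/(1/10.5 - 1/(32.875)) = 15.427 cm.
m_2 = -(15.427)/(32.875) = -0.4693.
The system's lateral magnification is m_1 m_2 = (-5.2500)(-0.4693) = 2.4637.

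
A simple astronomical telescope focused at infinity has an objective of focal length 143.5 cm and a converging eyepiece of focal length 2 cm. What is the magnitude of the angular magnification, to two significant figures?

|M| = f_obj/|f_eye| = 143.5/2 = 71.750.

72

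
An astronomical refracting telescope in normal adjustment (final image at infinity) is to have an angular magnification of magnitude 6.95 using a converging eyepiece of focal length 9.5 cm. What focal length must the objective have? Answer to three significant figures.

|M| = f_obj/|f_eye|, so f_obj = |M| x |f_eye| = 6.95 x 9.5 = 66.025 cm.

66.0 cm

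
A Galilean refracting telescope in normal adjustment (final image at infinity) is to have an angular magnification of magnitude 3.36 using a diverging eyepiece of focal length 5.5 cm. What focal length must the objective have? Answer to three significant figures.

18.5 cm

|M| = f_obj/|f_eye|, so f_obj = |M| x |f_eye| = 3.36 x 5.5 = 18.480 cm.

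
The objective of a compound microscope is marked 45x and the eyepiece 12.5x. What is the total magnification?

The overall magnification of a compound microscope is the product of the objective and eyepiece magnifications:
M = M_obj x M_eye = 45 x 12.5 = 562.5.

562.5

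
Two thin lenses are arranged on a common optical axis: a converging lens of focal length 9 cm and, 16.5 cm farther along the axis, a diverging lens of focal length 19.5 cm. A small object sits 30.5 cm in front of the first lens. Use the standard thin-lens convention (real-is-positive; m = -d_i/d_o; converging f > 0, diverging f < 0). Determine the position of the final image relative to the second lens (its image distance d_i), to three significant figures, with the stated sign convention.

Applying the thin-lens equation to the first lens, 1/9 = 1/30.5 + 1/d_i1, which gives d_i1 = 12.767 cm.
Object distance for lens 2: d_o2 = 16.5 - 12.767 = 3.733 cm.
Applying the thin-lens equation again with f_2 = -19.5 cm and d_o2 = 3.733 cm gives d_i2 = -3.133 cm.

-3.13 cm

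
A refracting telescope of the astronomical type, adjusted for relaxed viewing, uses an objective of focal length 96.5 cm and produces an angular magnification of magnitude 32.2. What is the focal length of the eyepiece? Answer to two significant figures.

3.0 cm

|M| = f_obj/f_eye, so f_eye = f_obj/|M| = 96.5/32.2 = 2.997 cm.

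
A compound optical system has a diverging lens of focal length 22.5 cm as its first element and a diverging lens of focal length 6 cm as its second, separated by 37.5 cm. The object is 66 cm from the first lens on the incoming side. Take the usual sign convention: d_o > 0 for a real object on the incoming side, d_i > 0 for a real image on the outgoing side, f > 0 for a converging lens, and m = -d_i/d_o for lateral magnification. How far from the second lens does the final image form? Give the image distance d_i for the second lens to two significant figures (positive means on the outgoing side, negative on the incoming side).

-5.4 cm

Lens 1: 1/d_i1 = 1/f_1 - 1/d_o1 = 1/(-22.5) - 1/66 = -0.05960 cm^-1, so d_i1 = -16.780 cm.
The intermediate image is virtual, 16.780 cm to the left of lens 1, so d_o2 = L - d_i1 = 37.5 - (-16.780) = 54.280 cm.
Lens 2: 1/d_i2 = 1/f_2 - 1/d_o2 = 1/(-6) - 1/(54.280) = -0.18509 cm^-1, so d_i2 = -5.403 cm.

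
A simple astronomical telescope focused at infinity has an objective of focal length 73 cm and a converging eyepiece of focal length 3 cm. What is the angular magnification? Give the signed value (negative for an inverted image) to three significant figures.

M = -f_obj/f_eye = -73/(3) = -24.333.

-24.3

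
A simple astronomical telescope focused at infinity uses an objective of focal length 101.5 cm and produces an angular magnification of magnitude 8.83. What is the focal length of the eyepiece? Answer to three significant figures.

|M| = f_obj/f_eye, so f_eye = f_obj/|M| = 101.5/8.83 = 11.495 cm.

11.5 cm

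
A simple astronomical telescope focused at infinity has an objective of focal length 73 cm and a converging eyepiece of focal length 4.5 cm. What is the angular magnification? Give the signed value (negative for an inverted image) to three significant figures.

-16.2

M = -f_obj/f_eye = -73/(4.5) = -16.222.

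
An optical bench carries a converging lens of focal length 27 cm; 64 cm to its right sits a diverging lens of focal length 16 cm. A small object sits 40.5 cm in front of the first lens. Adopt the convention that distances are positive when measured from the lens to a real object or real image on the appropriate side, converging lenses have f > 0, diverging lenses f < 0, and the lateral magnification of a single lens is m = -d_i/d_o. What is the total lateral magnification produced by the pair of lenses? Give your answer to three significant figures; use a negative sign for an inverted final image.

Lens 1: 1/d_i1 = 1/f_1 - 1/d_o1 = 1/27 - 1/40.5 = 0.01235 cm^-1, so d_i1 = 81.000 cm.
m_1 = -(81.000)/40.5 = -2.0000.
This image would form 81.000 cm past lens 1, i.e. 17.000 cm beyond lens 2, so it is a virtual object for lens 2: d_o2 = 64 - 81.000 = -17.000 cm.
Lens 2: 1/d_i2 = 1/f_2 - 1/d_o2 = 1/(-16) - 1/(-17.000) = -0.00368 cm^-1, so d_i2 = -272.000 cm.
m_2 = -(-272.000)/(-17.000) = -16.0000.
Total m = m_1 x m_2 = (-2.0000)(-16.0000) = 32.0000.

32.0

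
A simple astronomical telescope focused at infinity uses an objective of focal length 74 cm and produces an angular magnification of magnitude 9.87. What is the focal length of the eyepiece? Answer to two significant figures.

7.5 cm

|M| = f_obj/f_eye, so f_eye = f_obj/|M| = 74/9.87 = 7.497 cm.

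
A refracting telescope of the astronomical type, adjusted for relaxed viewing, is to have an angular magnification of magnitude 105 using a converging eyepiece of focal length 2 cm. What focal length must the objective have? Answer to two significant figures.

|M| = f_obj/|f_eye|, so f_obj = |M| x |f_eye| = 105.0 x 2 = 210.000 cm.

210 cm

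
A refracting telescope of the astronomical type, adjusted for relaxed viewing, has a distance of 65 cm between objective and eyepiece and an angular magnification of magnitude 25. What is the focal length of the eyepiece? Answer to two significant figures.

2.5 cm

In normal adjustment the tube length equals f_obj + f_eye and |M| = f_obj/f_eye.
So f_obj = 25 f_eye and 25 f_eye + f_eye = 65 cm, giving f_eye = 65/26 = 2.500 cm and f_obj = 62.500 cm.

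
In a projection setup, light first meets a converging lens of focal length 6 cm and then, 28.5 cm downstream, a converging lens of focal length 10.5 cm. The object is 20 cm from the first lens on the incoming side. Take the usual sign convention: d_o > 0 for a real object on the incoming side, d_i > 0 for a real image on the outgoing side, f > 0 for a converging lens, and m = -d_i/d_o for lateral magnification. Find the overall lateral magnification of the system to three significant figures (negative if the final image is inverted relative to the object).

0.477

Lens 1: 1/d_i1 = 1/f_1 - 1/d_o1 = 1/6 - 1/20 = 0.11667 cm^-1, so d_i1 = 8.571 cm.
m_1 = -(8.571)/20 = -0.4286.
The intermediate image is 8.571 cm to the right of lens 1, so d_o2 = L - d_i1 = 28.5 - 8.571 = 19.929 cm.
Lens 2: 1/d_i2 = 1/f_2 - 1/d_o2 = 1/10.5 - 1/(19.929) = 0.04506 cm^-1, so d_i2 = 22.193 cm.
m_2 = -(22.193)/(19.929) = -1.1136.
Total m = m_1 x m_2 = (-0.4286)(-1.1136) = 0.4773.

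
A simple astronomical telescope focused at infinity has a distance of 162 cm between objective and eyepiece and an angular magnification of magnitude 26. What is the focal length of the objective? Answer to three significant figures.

156 cm

In normal adjustment the tube length equals f_obj + f_eye and |M| = f_obj/f_eye.
So f_obj = 26 f_eye and 26 f_eye + f_eye = 162 cm, giving f_eye = 162/27 = 6.000 cm and f_obj = 156.000 cm.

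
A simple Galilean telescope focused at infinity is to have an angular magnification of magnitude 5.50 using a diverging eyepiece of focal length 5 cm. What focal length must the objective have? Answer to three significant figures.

27.5 cm

|M| = f_obj/|f_eye|, so f_obj = |M| x |f_eye| = 5.5 x 5 = 27.500 cm.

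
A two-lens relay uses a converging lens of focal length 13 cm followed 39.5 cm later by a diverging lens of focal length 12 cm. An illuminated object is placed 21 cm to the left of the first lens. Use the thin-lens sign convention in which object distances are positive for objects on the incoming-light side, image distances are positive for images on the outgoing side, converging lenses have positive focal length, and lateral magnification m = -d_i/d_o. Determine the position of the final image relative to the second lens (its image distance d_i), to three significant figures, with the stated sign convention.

-3.71 cm

Applying the thin-lens equation to the first lens, 1/13 = 1/21 + 1/d_i1, which gives d_i1 = 34.125 cm.
Object distance for lens 2: d_o2 = 39.5 - 34.125 = 5.375 cm.
Applying the thin-lens equation again with f_2 = -12 cm and d_o2 = 5.375 cm gives d_i2 = -3.712 cm.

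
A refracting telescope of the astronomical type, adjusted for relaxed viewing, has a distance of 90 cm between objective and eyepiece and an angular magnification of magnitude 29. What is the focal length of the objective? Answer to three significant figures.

In normal adjustment the tube length equals f_obj + f_eye and |M| = f_obj/f_eye.
So f_obj = 29 f_eye and 29 f_eye + f_eye = 90 cm, giving f_eye = 90/30 = 3.000 cm and f_obj = 87.000 cm.

87.0 cm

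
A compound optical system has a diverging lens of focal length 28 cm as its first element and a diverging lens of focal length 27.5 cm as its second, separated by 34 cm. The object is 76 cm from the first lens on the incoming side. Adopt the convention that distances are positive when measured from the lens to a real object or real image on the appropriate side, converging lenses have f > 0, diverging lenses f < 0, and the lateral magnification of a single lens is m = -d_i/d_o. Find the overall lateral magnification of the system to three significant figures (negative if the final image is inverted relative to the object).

Lens 1: 1/d_i1 = 1/f_1 - 1/d_o1 = 1/(-28) - 1/76 = -0.04887 cm^-1, so d_i1 = -20.462 cm.
m_1 = -(-20.462)/76 = 0.2692.
With d_i1 < 0 the first image is virtual and lies on the object side; the object distance for lens 2 is d_o2 = 34 - (-20.462) = 54.462 cm.
Lens 2: 1/d_i2 = 1/f_2 - 1/d_o2 = 1/(-27.5) - 1/(54.462) = -0.05473 cm^-1, so d_i2 = -18.273 cm.
m_2 = -(-18.273)/(54.462) = 0.3355.
The system's lateral magnification is m_1 m_2 = (0.2692)(0.3355) = 0.0903.

0.0903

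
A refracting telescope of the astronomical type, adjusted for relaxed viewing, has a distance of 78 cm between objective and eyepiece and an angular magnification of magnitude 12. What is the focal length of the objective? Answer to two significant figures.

72 cm

In normal adjustment the tube length equals f_obj + f_eye and |M| = f_obj/f_eye.
So f_obj = 12 f_eye and 12 f_eye + f_eye = 78 cm, giving f_eye = 78/13 = 6.000 cm and f_obj = 72.000 cm.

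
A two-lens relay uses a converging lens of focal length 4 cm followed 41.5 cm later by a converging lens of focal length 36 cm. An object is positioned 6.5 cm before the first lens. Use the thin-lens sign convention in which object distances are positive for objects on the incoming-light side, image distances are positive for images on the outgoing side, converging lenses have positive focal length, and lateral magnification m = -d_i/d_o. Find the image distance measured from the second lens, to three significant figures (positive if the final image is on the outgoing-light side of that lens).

-228 cm

Applying the thin-lens equation to the first lens, 1/4 = 1/6.5 + 1/d_i1, which gives d_i1 = 10.400 cm.
The intermediate image is 10.400 cm to the right of lens 1, so d_o2 = L - d_i1 = 41.5 - 10.400 = 31.100 cm.
Applying the thin-lens equation again with f_2 = 36 cm and d_o2 = 31.100 cm gives d_i2 = -228.490 cm.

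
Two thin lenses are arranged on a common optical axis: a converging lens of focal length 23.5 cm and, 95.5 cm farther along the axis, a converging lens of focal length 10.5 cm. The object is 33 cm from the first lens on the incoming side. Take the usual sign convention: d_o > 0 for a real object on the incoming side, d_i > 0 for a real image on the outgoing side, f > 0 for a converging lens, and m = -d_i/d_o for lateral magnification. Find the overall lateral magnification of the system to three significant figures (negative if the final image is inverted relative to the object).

Lens 1: 1/d_i1 = 1/f_1 - 1/d_o1 = 1/23.5 - 1/33 = 0.01225 cm^-1, so d_i1 = 81.632 cm.
m_1 = -(81.632)/33 = -2.4737.
That image sits 13.868 cm in front of the second lens, so d_o2 = 13.868 cm.
Lens 2: 1/d_i2 = 1/f_2 - 1/d_o2 = 1/10.5 - 1/(13.868) = 0.02313 cm^-1, so d_i2 = 43.230 cm.
m_2 = -(43.230)/(13.868) = -3.1172.
The system's lateral magnification is m_1 m_2 = (-2.4737)(-3.1172) = 7.7109.

7.71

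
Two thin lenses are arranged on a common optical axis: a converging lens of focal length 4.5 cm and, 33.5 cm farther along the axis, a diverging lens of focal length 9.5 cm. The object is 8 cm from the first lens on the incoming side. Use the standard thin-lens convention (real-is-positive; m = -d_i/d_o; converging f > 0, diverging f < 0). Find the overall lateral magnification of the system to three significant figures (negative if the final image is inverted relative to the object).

Applying the thin-lens equation to the first lens, 1/4.5 = 1/8 + 1/d_i1, which gives d_i1 = 10.286 cm.
Its lateral magnification is m_1 = -d_i1/d_o1 = -(10.286)/8 = -1.2857.
The intermediate image is 10.286 cm to the right of lens 1, so d_o2 = L - d_i1 = 33.5 - 10.286 = 23.214 cm.
Applying the thin-lens equation again with f_2 = -9.5 cm and d_o2 = 23.214 cm gives d_i2 = -6.741 cm.
m_2 = -(-6.741)/(23.214) = 0.2904.
The system's lateral magnification is m_1 m_2 = (-1.2857)(0.2904) = -0.3734.

-0.373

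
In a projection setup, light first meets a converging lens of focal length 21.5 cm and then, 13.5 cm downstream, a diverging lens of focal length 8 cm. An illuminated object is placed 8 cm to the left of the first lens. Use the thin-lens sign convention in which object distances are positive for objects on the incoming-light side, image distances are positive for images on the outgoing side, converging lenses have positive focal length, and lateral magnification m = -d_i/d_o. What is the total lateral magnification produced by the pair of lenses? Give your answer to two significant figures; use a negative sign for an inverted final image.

Lens 1: 1/d_i1 = 1/f_1 - 1/d_o1 = 1/21.5 - 1/8 = -0.07849 cm^-1, so d_i1 = -12.741 cm.
m_1 = -(-12.741)/8 = 1.5926.
The intermediate image is virtual, 12.741 cm to the left of lens 1, so d_o2 = L - d_i1 = 13.5 - (-12.741) = 26.241 cm.
Lens 2: 1/d_i2 = 1/f_2 - 1/d_o2 = 1/(-8) - 1/(26.241) = -0.16311 cm^-1, so d_i2 = -6.131 cm.
m_2 = -(-6.131)/(26.241) = 0.2336.
Total m = m_1 x m_2 = (1.5926)(0.2336) = 0.3721.

0.37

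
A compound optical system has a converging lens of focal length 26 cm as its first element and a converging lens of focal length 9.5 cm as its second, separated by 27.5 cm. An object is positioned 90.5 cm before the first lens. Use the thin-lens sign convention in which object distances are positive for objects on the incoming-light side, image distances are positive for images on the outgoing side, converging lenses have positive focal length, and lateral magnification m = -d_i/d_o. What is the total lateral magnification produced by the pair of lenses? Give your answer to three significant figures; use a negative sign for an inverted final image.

-0.207

First lens: d_i1 = 1/(1/26 - 1/90.5) = 36.481 cm.
m_1 = -(36.481)/90.5 = -0.4031.
This image would form 36.481 cm past lens 1, i.e. 8.981 cm beyond lens 2, so it is a virtual object for lens 2: d_o2 = 27.5 - 36.481 = -8.981 cm.
Second lens: d_i2 = 1/(1/9.5 - 1/(-8.981)) = 4.617 cm.
m_2 = -(4.617)/(-8.981) = 0.5141.
The system's lateral magnification is m_1 m_2 = (-0.4031)(0.5141) = -0.2072.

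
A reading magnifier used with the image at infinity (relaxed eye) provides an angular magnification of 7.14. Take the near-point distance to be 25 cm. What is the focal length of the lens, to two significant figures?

For the image at infinity, M = D/f.
f = D/M = 25/7.14 = 3.501 cm.

3.5 cm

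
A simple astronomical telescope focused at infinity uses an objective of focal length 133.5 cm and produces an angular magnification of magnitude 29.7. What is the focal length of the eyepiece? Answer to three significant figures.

|M| = f_obj/f_eye, so f_eye = f_obj/|M| = 133.5/29.7 = 4.495 cm.

4.49 cm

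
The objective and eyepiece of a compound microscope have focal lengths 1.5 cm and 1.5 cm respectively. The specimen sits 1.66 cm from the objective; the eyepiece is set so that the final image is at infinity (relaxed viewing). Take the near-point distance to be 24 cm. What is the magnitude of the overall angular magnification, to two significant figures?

Objective: 1/d_i = 1/f_obj - 1/d_o = 1/1.5 - 1/1.66 = 0.06426 cm^-1, so d_i = 15.563 cm.
m_obj = -d_i/d_o = -15.563/1.66 = -9.375.
Eyepiece angular magnification (image at infinity): M_eye = D/f_e = 24/1.5 = 16.000.
Overall M = m_obj x M_eye = (-9.375)(16.000) = -150.00.
|M| = 150.00.

150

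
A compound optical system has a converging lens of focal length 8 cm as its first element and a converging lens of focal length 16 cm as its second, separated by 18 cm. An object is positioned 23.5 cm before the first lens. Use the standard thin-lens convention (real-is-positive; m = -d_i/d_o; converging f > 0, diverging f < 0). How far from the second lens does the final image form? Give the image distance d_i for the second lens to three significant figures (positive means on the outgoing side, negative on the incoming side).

-9.27 cm

Applying the thin-lens equation to the first lens, 1/8 = 1/23.5 + 1/d_i1, which gives d_i1 = 12.129 cm.
That image sits 5.871 cm in front of the second lens, so d_o2 = 5.871 cm.
Applying the thin-lens equation again with f_2 = 16 cm and d_o2 = 5.871 cm gives d_i2 = -9.274 cm.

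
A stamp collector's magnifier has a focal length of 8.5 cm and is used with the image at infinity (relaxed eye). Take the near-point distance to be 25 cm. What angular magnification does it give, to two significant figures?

M = D/f = 25/8.5 = 2.941.

2.9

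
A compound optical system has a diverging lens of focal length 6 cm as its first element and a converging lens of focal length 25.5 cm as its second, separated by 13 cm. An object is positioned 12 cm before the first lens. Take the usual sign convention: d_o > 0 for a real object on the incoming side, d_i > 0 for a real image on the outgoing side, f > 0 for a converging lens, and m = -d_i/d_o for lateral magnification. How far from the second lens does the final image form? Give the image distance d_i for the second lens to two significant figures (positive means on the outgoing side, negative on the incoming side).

-51 cm

Lens 1: 1/d_i1 = 1/f_1 - 1/d_o1 = 1/(-6) - 1/12 = -0.25000 cm^-1, so d_i1 = -4.000 cm.
With d_i1 < 0 the first image is virtual and lies on the object side; the object distance for lens 2 is d_o2 = 13 - (-4.000) = 17.000 cm.
Lens 2: 1/d_i2 = 1/f_2 - 1/d_o2 = 1/25.5 - 1/(17.000) = -0.01961 cm^-1, so d_i2 = -51.000 cm.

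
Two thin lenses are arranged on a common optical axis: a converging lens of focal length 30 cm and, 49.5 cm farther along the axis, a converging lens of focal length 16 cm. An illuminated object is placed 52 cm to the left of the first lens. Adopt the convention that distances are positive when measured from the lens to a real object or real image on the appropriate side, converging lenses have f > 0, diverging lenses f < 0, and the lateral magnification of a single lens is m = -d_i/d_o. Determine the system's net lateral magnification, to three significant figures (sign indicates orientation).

Applying the thin-lens equation to the first lens, 1/30 = 1/52 + 1/d_i1, which gives d_i1 = 70.909 cm.
Its lateral magnification is m_1 = -d_i1/d_o1 = -(70.909)/52 = -1.3636.
Since 70.909 cm > 49.5 cm, the first image lies past the second lens and serves as a virtual object: d_o2 = L - d_i1 = -21.409 cm.
Applying the thin-lens equation again with f_2 = 16 cm and d_o2 = -21.409 cm gives d_i2 = 9.157 cm.
m_2 = -(9.157)/(-21.409) = 0.4277.
The system's lateral magnification is m_1 m_2 = (-1.3636)(0.4277) = -0.5832.

-0.583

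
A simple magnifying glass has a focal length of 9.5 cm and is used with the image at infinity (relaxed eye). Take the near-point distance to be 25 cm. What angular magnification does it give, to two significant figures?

2.6

M = D/f = 25/9.5 = 2.632.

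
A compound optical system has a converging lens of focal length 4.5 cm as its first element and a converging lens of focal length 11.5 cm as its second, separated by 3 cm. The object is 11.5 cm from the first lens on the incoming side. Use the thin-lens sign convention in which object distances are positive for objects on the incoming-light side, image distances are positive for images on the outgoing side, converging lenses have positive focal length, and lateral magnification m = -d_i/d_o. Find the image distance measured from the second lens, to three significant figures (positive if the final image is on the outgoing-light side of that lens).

Lens 1: 1/d_i1 = 1/f_1 - 1/d_o1 = 1/4.5 - 1/11.5 = 0.13527 cm^-1, so d_i1 = 7.393 cm.
Since 7.393 cm > 3 cm, the first image lies past the second lens and serves as a virtual object: d_o2 = L - d_i1 = -4.393 cm.
Lens 2: 1/d_i2 = 1/f_2 - 1/d_o2 = 1/11.5 - 1/(-4.393) = 0.31460 cm^-1, so d_i2 = 3.179 cm.

3.18 cm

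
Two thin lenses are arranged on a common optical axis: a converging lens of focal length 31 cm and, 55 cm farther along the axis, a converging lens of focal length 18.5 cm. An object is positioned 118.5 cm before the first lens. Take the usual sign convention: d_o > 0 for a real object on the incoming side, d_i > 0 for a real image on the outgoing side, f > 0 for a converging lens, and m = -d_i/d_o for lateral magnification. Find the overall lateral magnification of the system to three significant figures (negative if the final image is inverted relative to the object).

Applying the thin-lens equation to the first lens, 1/31 = 1/118.5 + 1/d_i1, which gives d_i1 = 41.983 cm.
Its lateral magnification is m_1 = -d_i1/d_o1 = -(41.983)/118.5 = -0.3543.
That image sits 13.017 cm in front of the second lens, so d_o2 = 13.017 cm.
Applying the thin-lens equation again with f_2 = 18.5 cm and d_o2 = 13.017 cm gives d_i2 = -43.922 cm.
m_2 = -(-43.922)/(13.017) = 3.3742.
The system's lateral magnification is m_1 m_2 = (-0.3543)(3.3742) = -1.1954.

-1.20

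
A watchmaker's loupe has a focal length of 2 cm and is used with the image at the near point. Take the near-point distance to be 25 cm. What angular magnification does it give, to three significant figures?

13.5

M = 1 + D/f = 1 + 25/2 = 13.500.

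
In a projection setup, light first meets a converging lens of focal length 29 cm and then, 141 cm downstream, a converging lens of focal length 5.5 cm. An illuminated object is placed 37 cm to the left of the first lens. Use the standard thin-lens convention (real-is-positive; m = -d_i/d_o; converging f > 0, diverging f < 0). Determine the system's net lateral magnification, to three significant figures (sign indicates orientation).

Lens 1: 1/d_i1 = 1/f_1 - 1/d_o1 = 1/29 - 1/37 = 0.00746 cm^-1, so d_i1 = 134.125 cm.
m_1 = -(134.125)/37 = -3.6250.
Object distance for lens 2: d_o2 = 141 - 134.125 = 6.875 cm.
Lens 2: 1/d_i2 = 1/f_2 - 1/d_o2 = 1/5.5 - 1/(6.875) = 0.03636 cm^-1, so d_i2 = 27.500 cm.
m_2 = -(27.500)/(6.875) = -4.0000.
Overall magnification: m = m_1 m_2 = 14.5000.

14.5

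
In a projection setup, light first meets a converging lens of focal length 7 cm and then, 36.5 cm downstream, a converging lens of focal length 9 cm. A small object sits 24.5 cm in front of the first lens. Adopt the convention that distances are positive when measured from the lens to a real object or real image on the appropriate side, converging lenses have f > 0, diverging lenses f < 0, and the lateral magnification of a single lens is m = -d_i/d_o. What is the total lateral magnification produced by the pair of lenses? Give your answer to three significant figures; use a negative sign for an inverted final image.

0.203

Applying the thin-lens equation to the first lens, 1/7 = 1/24.5 + 1/d_i1, which gives d_i1 = 9.800 cm.
Its lateral magnification is m_1 = -d_i1/d_o1 = -(9.800)/24.5 = -0.4000.
That image sits 26.700 cm in front of the second lens, so d_o2 = 26.700 cm.
Applying the thin-lens equation again with f_2 = 9 cm and d_o2 = 26.700 cm gives d_i2 = 13.576 cm.
m_2 = -(13.576)/(26.700) = -0.5085.
Overall magnification: m = m_1 m_2 = 0.2034.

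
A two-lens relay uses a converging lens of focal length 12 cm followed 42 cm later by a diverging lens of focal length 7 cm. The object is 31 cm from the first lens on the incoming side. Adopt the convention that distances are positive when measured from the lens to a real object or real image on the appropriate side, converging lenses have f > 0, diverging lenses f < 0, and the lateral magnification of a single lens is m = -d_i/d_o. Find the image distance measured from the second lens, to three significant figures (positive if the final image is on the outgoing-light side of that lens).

-5.33 cm

Applying the thin-lens equation to the first lens, 1/12 = 1/31 + 1/d_i1, which gives d_i1 = 19.579 cm.
The intermediate image is 19.579 cm to the right of lens 1, so d_o2 = L - d_i1 = 42 - 19.579 = 22.421 cm.
Applying the thin-lens equation again with f_2 = -7 cm and d_o2 = 22.421 cm gives d_i2 = -5.335 cm.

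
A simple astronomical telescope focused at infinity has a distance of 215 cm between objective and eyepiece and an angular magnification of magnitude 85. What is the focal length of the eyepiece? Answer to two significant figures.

2.5 cm

In normal adjustment the tube length equals f_obj + f_eye and |M| = f_obj/f_eye.
So f_obj = 85 f_eye and 85 f_eye + f_eye = 215 cm, giving f_eye = 215/86 = 2.500 cm and f_obj = 212.500 cm.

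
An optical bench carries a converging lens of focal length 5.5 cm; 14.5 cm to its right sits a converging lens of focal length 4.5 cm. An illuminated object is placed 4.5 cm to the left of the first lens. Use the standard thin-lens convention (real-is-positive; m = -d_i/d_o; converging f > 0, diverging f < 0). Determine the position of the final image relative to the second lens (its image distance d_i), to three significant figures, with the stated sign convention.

5.08 cm

First lens: d_i1 = 1/(1/5.5 - 1/4.5) = -24.750 cm.
With d_i1 < 0 the first image is virtual and lies on the object side; the object distance for lens 2 is d_o2 = 14.5 - (-24.750) = 39.250 cm.
Second lens: d_i2 = 1/(1/4.5 - 1/(39.250)) = 5.083 cm.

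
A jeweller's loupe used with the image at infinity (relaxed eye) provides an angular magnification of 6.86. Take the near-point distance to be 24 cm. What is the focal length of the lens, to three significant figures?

3.50 cm

For the image at infinity, M = D/f.
f = D/M = 24/6.86 = 3.499 cm.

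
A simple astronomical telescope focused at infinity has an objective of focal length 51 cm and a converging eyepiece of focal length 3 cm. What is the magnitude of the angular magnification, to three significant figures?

17.0

|M| = f_obj/|f_eye| = 51/3 = 17.000.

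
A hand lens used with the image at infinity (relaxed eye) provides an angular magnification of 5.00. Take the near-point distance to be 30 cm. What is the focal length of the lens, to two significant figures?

6.0 cm

For the image at infinity, M = D/f.
f = D/M = 30/5.0 = 6.000 cm.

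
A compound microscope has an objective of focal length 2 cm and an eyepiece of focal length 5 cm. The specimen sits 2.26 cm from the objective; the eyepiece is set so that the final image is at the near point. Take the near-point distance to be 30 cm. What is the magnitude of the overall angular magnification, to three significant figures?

Objective: 1/d_i = 1/f_obj - 1/d_o = 1/2 - 1/2.26 = 0.05752 cm^-1, so d_i = 17.385 cm.
m_obj = -d_i/d_o = -17.385/2.26 = -7.692.
Eyepiece angular magnification (image at near point): M_eye = 1 + D/f_e = 1 + 30/5 = 7.000.
Overall M = m_obj x M_eye = (-7.692)(7.000) = -53.85.
|M| = 53.85.

53.8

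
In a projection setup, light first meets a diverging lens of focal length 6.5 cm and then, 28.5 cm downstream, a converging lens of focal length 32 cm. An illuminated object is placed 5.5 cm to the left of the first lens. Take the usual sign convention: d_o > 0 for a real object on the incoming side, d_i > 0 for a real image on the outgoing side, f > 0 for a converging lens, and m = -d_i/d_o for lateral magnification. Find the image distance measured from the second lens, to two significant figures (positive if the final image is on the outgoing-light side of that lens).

-1900 cm

Applying the thin-lens equation to the first lens, 1/(-6.5) = 1/5.5 + 1/d_i1, which gives d_i1 = -2.979 cm.
The intermediate image is virtual, 2.979 cm to the left of lens 1, so d_o2 = L - d_i1 = 28.5 - (-2.979) = 31.479 cm.
Applying the thin-lens equation again with f_2 = 32 cm and d_o2 = 31.479 cm gives d_i2 = -1934.080 cm.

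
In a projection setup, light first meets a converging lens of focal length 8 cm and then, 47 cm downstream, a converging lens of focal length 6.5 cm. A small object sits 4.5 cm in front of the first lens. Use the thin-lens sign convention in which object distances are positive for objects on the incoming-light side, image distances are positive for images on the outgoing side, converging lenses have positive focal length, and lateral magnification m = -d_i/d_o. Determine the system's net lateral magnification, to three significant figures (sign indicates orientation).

-0.293

Applying the thin-lens equation to the first lens, 1/8 = 1/4.5 + 1/d_i1, which gives d_i1 = -10.286 cm.
Its lateral magnification is m_1 = -d_i1/d_o1 = -(-10.286)/4.5 = 2.2857.
With d_i1 < 0 the first image is virtual and lies on the object side; the object distance for lens 2 is d_o2 = 47 - (-10.286) = 57.286 cm.
Applying the thin-lens equation again with f_2 = 6.5 cm and d_o2 = 57.286 cm gives d_i2 = 7.332 cm.
m_2 = -(7.332)/(57.286) = -0.1280.
Total m = m_1 x m_2 = (2.2857)(-0.1280) = -0.2925.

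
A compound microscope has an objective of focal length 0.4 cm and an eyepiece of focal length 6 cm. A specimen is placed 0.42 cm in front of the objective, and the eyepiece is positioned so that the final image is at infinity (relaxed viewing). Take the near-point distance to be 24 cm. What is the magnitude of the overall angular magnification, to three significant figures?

Objective: 1/d_i = 1/f_obj - 1/d_o = 1/0.4 - 1/0.42 = 0.11905 cm^-1, so d_i = 8.400 cm.
m_obj = -d_i/d_o = -8.400/0.42 = -20.000.
Eyepiece angular magnification (image at infinity): M_eye = D/f_e = 24/6 = 4.000.
Overall M = m_obj x M_eye = (-20.000)(4.000) = -80.00.
|M| = 80.00.

80.0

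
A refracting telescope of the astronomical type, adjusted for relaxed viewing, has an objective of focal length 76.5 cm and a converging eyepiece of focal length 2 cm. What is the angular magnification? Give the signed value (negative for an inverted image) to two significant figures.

-38

M = -f_obj/f_eye = -76.5/(2) = -38.250.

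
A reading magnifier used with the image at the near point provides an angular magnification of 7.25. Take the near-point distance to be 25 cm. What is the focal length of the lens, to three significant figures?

4.00 cm

For the image at the near point, M = 1 + D/f.
f = D/(M - 1) = 25/(7.25 - 1) = 4.000 cm.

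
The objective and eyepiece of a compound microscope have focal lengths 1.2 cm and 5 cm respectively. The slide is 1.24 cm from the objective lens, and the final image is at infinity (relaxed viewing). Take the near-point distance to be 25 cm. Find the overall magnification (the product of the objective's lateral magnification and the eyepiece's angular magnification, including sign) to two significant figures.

-150

Objective: 1/d_i = 1/f_obj - 1/d_o = 1/1.2 - 1/1.24 = 0.02688 cm^-1, so d_i = 37.200 cm.
m_obj = -d_i/d_o = -37.200/1.24 = -30.000.
Eyepiece angular magnification (image at infinity): M_eye = D/f_e = 25/5 = 5.000.
Overall M = m_obj x M_eye = (-30.000)(5.000) = -150.00.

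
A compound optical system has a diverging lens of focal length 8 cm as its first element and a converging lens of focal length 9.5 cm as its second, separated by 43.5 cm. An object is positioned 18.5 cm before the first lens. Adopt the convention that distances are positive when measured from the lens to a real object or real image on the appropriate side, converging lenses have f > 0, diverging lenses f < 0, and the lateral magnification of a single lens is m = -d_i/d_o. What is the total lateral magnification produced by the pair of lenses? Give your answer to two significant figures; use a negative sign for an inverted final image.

Lens 1: 1/d_i1 = 1/f_1 - 1/d_o1 = 1/(-8) - 1/18.5 = -0.17905 cm^-1, so d_i1 = -5.585 cm.
m_1 = -(-5.585)/18.5 = 0.3019.
With d_i1 < 0 the first image is virtual and lies on the object side; the object distance for lens 2 is d_o2 = 43.5 - (-5.585) = 49.085 cm.
Lens 2: 1/d_i2 = 1/f_2 - 1/d_o2 = 1/9.5 - 1/(49.085) = 0.08489 cm^-1, so d_i2 = 11.780 cm.
m_2 = -(11.780)/(49.085) = -0.2400.
The system's lateral magnification is m_1 m_2 = (0.3019)(-0.2400) = -0.0724.

-0.072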